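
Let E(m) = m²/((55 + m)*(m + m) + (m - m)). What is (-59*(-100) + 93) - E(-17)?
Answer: 455485/76 ≈ 5993.2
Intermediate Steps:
E(m) = m/(2*(55 + m)) (E(m) = m²/((55 + m)*(2*m) + 0) = m²/(2*m*(55 + m) + 0) = m²/((2*m*(55 + m))) = (1/(2*m*(55 + m)))*m² = m/(2*(55 + m)))
(-59*(-100) + 93) - E(-17) = (-59*(-100) + 93) - (-17)/(2*(55 - 17)) = (5900 + 93) - (-17)/(2*38) = 5993 - (-17)/(2*38) = 5993 - 1*(-17/76) = 5993 + 17/76 = 455485/76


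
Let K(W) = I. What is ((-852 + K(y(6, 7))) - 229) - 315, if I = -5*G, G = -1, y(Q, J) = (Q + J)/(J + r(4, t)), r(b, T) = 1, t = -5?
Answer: -1391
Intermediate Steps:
y(Q, J) = (J + Q)/(1 + J) (y(Q, J) = (Q + J)/(J + 1) = (J + Q)/(1 + J))
I = 5 (I = -5*(-1) = 5)
K(W) = 5
((-852 + K(y(6, 7))) - 229) - 315 = ((-852 + 5) - 229) - 315 = (-847 - 229) - 315 = -1076 - 315 = -1391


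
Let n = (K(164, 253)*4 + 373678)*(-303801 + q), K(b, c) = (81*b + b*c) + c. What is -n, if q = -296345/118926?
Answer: 10726928415277687/59463 ≈ 1.8040e+11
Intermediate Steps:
K(b, c) = c + 81*b + b*c
q = -296345/118926 (q = -296345*1/118926 = -296345/118926 ≈ -2.4918)
n = -10726928415277687/59463 (n = ((253 + 81*164 + 164*253)*4 + 373678)*(-303801 - 296345/118926) = ((253 + 13284 + 41492)*4 + 373678)*(-36130134071/118926) = (55029*4 + 373678)*(-36130134071/118926) = (220116 + 373678)*(-36130134071/118926) = 593794*(-36130134071/118926) = -10726928415277687/59463 ≈ -1.8040e+11)
-n = -1*(-10726928415277687/59463) = 10726928415277687/59463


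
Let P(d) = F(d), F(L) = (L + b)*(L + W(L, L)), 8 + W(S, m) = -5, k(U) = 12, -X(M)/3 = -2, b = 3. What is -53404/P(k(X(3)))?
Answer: 53404/15 ≈ 3560.3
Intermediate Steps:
X(M) = 6 (X(M) = -3*(-2) = 6)
W(S, m) = -13 (W(S, m) = -8 - 5 = -13)
F(L) = (-13 + L)*(3 + L) (F(L) = (L + 3)*(L - 13) = (3 + L)*(-13 + L) = (-13 + L)*(3 + L))
P(d) = -39 + d² - 10*d
-53404/P(k(X(3))) = -53404/(-39 + 12² - 10*12) = -53404/(-39 + 144 - 120) = -53404/(-15) = -53404*(-1/15) = 53404/15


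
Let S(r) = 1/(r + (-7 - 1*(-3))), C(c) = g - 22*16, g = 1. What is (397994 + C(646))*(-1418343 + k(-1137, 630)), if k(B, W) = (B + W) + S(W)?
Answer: -353186551966657/626 ≈ -5.6420e+11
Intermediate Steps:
C(c) = -351 (C(c) = 1 - 22*16 = 1 - 352 = -351)
S(r) = 1/(-4 + r) (S(r) = 1/(r + (-7 + 3)) = 1/(r - 4) = 1/(-4 + r))
k(B, W) = B + W + 1/(-4 + W) (k(B, W) = (B + W) + 1/(-4 + W) = B + W + 1/(-4 + W))
(397994 + C(646))*(-1418343 + k(-1137, 630)) = (397994 - 351)*(-1418343 + (1 + (-4 + 630)*(-1137 + 630))/(-4 + 630)) = 397643*(-1418343 + (1 + 626*(-507))/626) = 397643*(-1418343 + (1 - 317382)/626) = 397643*(-1418343 + (1/626)*(-317381)) = 397643*(-1418343 - 317381/626) = 397643*(-888200099/626) = -353186551966657/626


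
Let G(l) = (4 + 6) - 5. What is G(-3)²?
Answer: 25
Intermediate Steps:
G(l) = 5 (G(l) = 10 - 5 = 5)
G(-3)² = 5² = 25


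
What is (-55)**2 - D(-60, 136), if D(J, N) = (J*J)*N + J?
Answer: -486515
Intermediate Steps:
D(J, N) = J + N*J**2 (D(J, N) = J**2*N + J = N*J**2 + J = J + N*J**2)
(-55)**2 - D(-60, 136) = (-55)**2 - (-60)*(1 - 60*136) = 3025 - (-60)*(1 - 8160) = 3025 - (-60)*(-8159) = 3025 - 1*489540 = 3025 - 489540 = -486515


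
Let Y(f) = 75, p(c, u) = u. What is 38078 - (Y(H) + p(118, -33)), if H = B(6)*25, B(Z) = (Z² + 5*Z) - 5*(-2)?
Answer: 38036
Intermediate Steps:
B(Z) = 10 + Z² + 5*Z (B(Z) = (Z² + 5*Z) + 10 = 10 + Z² + 5*Z)
H = 1900 (H = (10 + 6² + 5*6)*25 = (10 + 36 + 30)*25 = 76*25 = 1900)
38078 - (Y(H) + p(118, -33)) = 38078 - (75 - 33) = 38078 - 1*42 = 38078 - 42 = 38036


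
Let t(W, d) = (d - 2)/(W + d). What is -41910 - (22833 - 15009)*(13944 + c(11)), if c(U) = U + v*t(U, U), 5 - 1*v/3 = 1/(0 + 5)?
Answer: -6009955626/55 ≈ -1.0927e+8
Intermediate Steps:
t(W, d) = (-2 + d)/(W + d)
v = 72/5 (v = 15 - 3/(0 + 5) = 15 - 3/5 = 72/5 ≈ 14.400)
c(U) = U + 36*(-2 + U)/(5*U) (c(U) = U + 72*((-2 + U)/(U + U))/5 = U + 72*((-2 + U)/((2*U)))/5 = U + 72*((1/(2*U))*(-2 + U))/5 = U + 72*((-2 + U)/(2*U))/5 = U + 36*(-2 + U)/(5*U))
-41910 - (22833 - 15009)*(13944 + c(11)) = -41910 - (22833 - 15009)*(13944 + (36/5 + 11 - 72/5/11)) = -41910 - 7824*(13944 + (36/5 + 11 - 72/5*1/11)) = -41910 - 7824*(13944 + (36/5 + 11 - 72/55)) = -41910 - 7824*(13944 + 929/55) = -41910 - 7824*767849/55 = -41910 - 1*6007650576/55 = -41910 - 6007650576/55 = -6009955626/55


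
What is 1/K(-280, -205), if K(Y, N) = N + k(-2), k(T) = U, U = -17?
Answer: -1/222 ≈ -0.0045045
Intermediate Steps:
k(T) = -17
K(Y, N) = -17 + N (K(Y, N) = N - 17 = -17 + N)
1/K(-280, -205) = 1/(-17 - 205) = 1/(-222) = -1/222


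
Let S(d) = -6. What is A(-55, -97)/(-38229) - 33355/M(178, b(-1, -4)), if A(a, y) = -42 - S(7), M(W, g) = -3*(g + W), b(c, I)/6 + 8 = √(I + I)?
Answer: 27628089109/328540026 - 33355*I*√2/4297 ≈ 84.094 - 10.978*I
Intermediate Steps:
b(c, I) = -48 + 6*√2*√I (b(c, I) = -48 + 6*√(I + I) = -48 + 6*√(2*I) = -48 + 6*(√2*√I) = -48 + 6*√2*√I)
M(W, g) = -3*W - 3*g (M(W, g) = -3*(W + g) = -3*W - 3*g)
A(a, y) = -36 (A(a, y) = -42 - 1*(-6) = -42 + 6 = -36)
A(-55, -97)/(-38229) - 33355/M(178, b(-1, -4)) = -36/(-38229) - 33355/(-3*178 - 3*(-48 + 6*√2*√(-4))) = -36*(-1/38229) - 33355/(-534 - 3*(-48 + 6*√2*(2*I))) = 12/12743 - 33355/(-534 - 3*(-48 + 12*I*√2)) = 12/12743 - 33355/(-534 + (144 - 36*I*√2)) = 12/12743 - 33355/(-390 - 36*I*√2)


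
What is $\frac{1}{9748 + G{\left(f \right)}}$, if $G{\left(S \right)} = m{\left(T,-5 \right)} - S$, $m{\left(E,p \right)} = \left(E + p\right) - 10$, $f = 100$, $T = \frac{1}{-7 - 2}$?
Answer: $\frac{9}{86696} \approx 0.00010381$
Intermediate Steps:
$T = - \frac{1}{9}$ ($T = \frac{1}{-9} = - \frac{1}{9} \approx -0.11111$)
$m{\left(E,p \right)} = -10 + E + p$
$G{\left(S \right)} = - \frac{136}{9} - S$ ($G{\left(S \right)} = \left(-10 - \frac{1}{9} - 5\right) - S = - \frac{136}{9} - S$)
$\frac{1}{9748 + G{\left(f \right)}} = \frac{1}{9748 - \frac{1036}{9}} = \frac{1}{\frac{86696}{9}} = \frac{9}{86696}$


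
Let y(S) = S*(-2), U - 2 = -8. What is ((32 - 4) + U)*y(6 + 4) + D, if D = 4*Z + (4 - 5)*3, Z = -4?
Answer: -459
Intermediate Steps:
U = -6 (U = 2 - 8 = -6)
D = -19 (D = 4*(-4) + (4 - 5)*3 = -16 - 1*3 = -16 - 3 = -19)
y(S) = -2*S
((32 - 4) + U)*y(6 + 4) + D = ((32 - 4) - 6)*(-2*(6 + 4)) - 19 = (28 - 6)*(-2*10) - 19 = 22*(-20) - 19 = -440 - 19 = -459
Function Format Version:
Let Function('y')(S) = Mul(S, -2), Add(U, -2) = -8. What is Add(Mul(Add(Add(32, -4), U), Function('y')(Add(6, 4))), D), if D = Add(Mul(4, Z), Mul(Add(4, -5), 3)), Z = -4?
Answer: -459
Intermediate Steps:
U = -6 (U = Add(2, -8) = -6)
D = -19 (D = Add(Mul(4, -4), Mul(Add(4, -5), 3)) = Add(-16, Mul(-1, 3)) = Add(-16, -3) = -19)
Function('y')(S) = Mul(-2, S)
Add(Mul(Add(Add(32, -4), U), Function('y')(Add(6, 4))), D) = Add(Mul(Add(Add(32, -4), -6), Mul(-2, Add(6, 4))), -19) = Add(Mul(Add(28, -6), Mul(-2, 10)), -19) = Add(Mul(22, -20), -19) = Add(-440, -19) = -459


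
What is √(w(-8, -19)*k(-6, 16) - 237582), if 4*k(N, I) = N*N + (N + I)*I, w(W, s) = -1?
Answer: I*√237631 ≈ 487.47*I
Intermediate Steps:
k(N, I) = N²/4 + I*(I + N)/4 (k(N, I) = (N*N + (N + I)*I)/4 = (N² + (I + N)*I)/4 = (N² + I*(I + N))/4 = N²/4 + I*(I + N)/4)
√(w(-8, -19)*k(-6, 16) - 237582) = √(-((¼)*16² + (¼)*(-6)² + (¼)*16*(-6)) - 237582) = √(-((¼)*256 + (¼)*36 - 24) - 237582) = √(-(64 + 9 - 24) - 237582) = √(-1*49 - 237582) = √(-49 - 237582) = √(-237631) = I*√237631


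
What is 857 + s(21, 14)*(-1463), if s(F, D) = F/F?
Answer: -606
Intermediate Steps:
s(F, D) = 1
857 + s(21, 14)*(-1463) = 857 + 1*(-1463) = 857 - 1463 = -606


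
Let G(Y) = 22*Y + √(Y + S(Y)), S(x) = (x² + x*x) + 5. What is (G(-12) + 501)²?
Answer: (237 + √281)² ≈ 64396.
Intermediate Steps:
S(x) = 5 + 2*x² (S(x) = (x² + x²) + 5 = 2*x² + 5 = 5 + 2*x²)
G(Y) = √(5 + Y + 2*Y²) + 22*Y (G(Y) = 22*Y + √(Y + (5 + 2*Y²)) = 22*Y + √(5 + Y + 2*Y²) = √(5 + Y + 2*Y²) + 22*Y)
(G(-12) + 501)² = ((√(5 - 12 + 2*(-12)²) + 22*(-12)) + 501)² = ((√(5 - 12 + 2*144) - 264) + 501)² = ((√(5 - 12 + 288) - 264) + 501)² = ((√281 - 264) + 501)² = ((-264 + √281) + 501)² = (237 + √281)²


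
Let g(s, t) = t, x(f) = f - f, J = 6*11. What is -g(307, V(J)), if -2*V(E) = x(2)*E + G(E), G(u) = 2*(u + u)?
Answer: 132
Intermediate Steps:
J = 66
G(u) = 4*u (G(u) = 2*(2*u) = 4*u)
x(f) = 0
V(E) = -2*E (V(E) = -(0*E + 4*E)/2 = -(0 + 4*E)/2 = -2*E)
-g(307, V(J)) = -(-2)*66 = -1*(-132) = 132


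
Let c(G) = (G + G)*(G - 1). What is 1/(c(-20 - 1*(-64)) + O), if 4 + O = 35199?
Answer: 1/38979 ≈ 2.5655e-5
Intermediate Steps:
c(G) = 2*G*(-1 + G) (c(G) = (2*G)*(-1 + G) = 2*G*(-1 + G))
O = 35195 (O = -4 + 35199 = 35195)
1/(c(-20 - 1*(-64)) + O) = 1/(2*(-20 - 1*(-64))*(-1 + (-20 - 1*(-64))) + 35195) = 1/(2*(-20 + 64)*(-1 + (-20 + 64)) + 35195) = 1/(2*44*(-1 + 44) + 35195) = 1/(2*44*43 + 35195) = 1/(3784 + 35195) = 1/38979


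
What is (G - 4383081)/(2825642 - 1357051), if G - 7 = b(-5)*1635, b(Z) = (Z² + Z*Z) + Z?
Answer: -4309499/1468591 ≈ -2.9344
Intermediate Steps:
b(Z) = Z + 2*Z² (b(Z) = (Z² + Z²) + Z = 2*Z² + Z = Z + 2*Z²)
G = 73582 (G = 7 - 5*(1 + 2*(-5))*1635 = 7 - 5*(1 - 10)*1635 = 7 - 5*(-9)*1635 = 7 + 45*1635 = 7 + 73575 = 73582)
(G - 4383081)/(2825642 - 1357051) = (73582 - 4383081)/(2825642 - 1357051) = -4309499/1468591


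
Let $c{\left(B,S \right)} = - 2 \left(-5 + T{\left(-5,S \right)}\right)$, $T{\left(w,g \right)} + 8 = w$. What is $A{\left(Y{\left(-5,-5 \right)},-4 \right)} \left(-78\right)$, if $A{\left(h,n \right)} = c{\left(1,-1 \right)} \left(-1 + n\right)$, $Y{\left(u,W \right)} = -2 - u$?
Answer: $14040$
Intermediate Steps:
$T{\left(w,g \right)} = -8 + w$
$c{\left(B,S \right)} = 36$ ($c{\left(B,S \right)} = - 2 \left(-5 - 13\right) = \left(-2\right) \left(-18\right) = 36$)
$A{\left(h,n \right)} = -36 + 36 n$ ($A{\left(h,n \right)} = 36 \left(-1 + n\right) = -36 + 36 n$)
$A{\left(Y{\left(-5,-5 \right)},-4 \right)} \left(-78\right) = \left(-36 + 36 \left(-4\right)\right) \left(-78\right) = \left(-36 - 144\right) \left(-78\right) = \left(-180\right) \left(-78\right) = 14040$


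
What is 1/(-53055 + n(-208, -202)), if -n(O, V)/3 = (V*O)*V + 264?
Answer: 1/25407849 ≈ 3.9358e-8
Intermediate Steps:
n(O, V) = -792 - 3*O*V² (n(O, V) = -3*((V*O)*V + 264) = -3*((O*V)*V + 264) = -3*(O*V² + 264) = -3*(264 + O*V²) = -792 - 3*O*V²)
1/(-53055 + n(-208, -202)) = 1/(-53055 + (-792 - 3*(-208)*(-202)²)) = 1/(-53055 + (-792 - 3*(-208)*40804)) = 1/(-53055 + (-792 + 25461696)) = 1/(-53055 + 25460904) = 1/25407849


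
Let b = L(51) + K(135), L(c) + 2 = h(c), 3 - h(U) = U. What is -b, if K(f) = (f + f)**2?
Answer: -72850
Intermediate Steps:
h(U) = 3 - U
L(c) = 1 - c (L(c) = -2 + (3 - c) = 1 - c)
K(f) = 4*f**2 (K(f) = (2*f)**2 = 4*f**2)
b = 72850 (b = (1 - 1*51) + 4*135**2 = (1 - 51) + 4*18225 = -50 + 72900 = 72850)
-b = -1*72850 = -72850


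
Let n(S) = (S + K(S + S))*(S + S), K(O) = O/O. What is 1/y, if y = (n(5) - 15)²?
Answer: 1/2025 ≈ 0.00049383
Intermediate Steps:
K(O) = 1
n(S) = 2*S*(1 + S) (n(S) = (S + 1)*(S + S) = (1 + S)*(2*S) = 2*S*(1 + S))
y = 2025 (y = (2*5*(1 + 5) - 15)² = (2*5*6 - 15)² = (60 - 15)² = 45² = 2025)
1/y = 1/2025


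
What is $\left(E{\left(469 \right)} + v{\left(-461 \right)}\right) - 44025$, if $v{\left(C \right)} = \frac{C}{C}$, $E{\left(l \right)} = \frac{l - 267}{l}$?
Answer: $- \frac{20647054}{469} \approx -44024.0$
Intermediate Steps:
$E{\left(l \right)} = \frac{-267 + l}{l}$
$v{\left(C \right)} = 1$
$\left(E{\left(469 \right)} + v{\left(-461 \right)}\right) - 44025 = \left(\frac{-267 + 469}{469} + 1\right) - 44025 = \left(\frac{1}{469} \cdot 202 + 1\right) - 44025 = \left(\frac{202}{469} + 1\right) - 44025 = \frac{671}{469} - 44025 = - \frac{20647054}{469}$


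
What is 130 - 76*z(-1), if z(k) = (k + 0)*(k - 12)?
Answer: -858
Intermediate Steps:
z(k) = k*(-12 + k)
130 - 76*z(-1) = 130 - (-76)*(-12 - 1) = 130 - (-76)*(-13) = 130 - 76*13 = 130 - 988 = -858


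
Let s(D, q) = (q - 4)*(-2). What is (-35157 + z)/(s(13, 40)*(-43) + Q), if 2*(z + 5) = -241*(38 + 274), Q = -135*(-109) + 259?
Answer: -36379/9035 ≈ -4.0265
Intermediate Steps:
s(D, q) = 8 - 2*q (s(D, q) = (-4 + q)*(-2) = 8 - 2*q)
Q = 14974 (Q = 14715 + 259 = 14974)
z = -37601 (z = -5 + (-241*(38 + 274))/2 = -5 + (-241*312)/2 = -5 + (½)*(-75192) = -5 - 37596 = -37601)
(-35157 + z)/(s(13, 40)*(-43) + Q) = (-35157 - 37601)/((8 - 2*40)*(-43) + 14974) = -72758/((8 - 80)*(-43) + 14974) = -72758/(-72*(-43) + 14974) = -72758/(3096 + 14974) = -72758/18070 = -72758*1/18070 = -36379/9035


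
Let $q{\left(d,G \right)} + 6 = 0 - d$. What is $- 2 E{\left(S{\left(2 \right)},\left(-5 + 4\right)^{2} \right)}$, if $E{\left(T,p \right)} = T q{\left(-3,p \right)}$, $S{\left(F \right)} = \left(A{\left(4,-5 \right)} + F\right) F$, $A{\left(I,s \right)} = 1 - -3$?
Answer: $72$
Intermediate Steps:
$A{\left(I,s \right)} = 4$ ($A{\left(I,s \right)} = 1 + 3 = 4$)
$q{\left(d,G \right)} = -6 - d$ ($q{\left(d,G \right)} = -6 + \left(0 - d\right) = -6 - d$)
$S{\left(F \right)} = F \left(4 + F\right)$ ($S{\left(F \right)} = \left(4 + F\right) F = F \left(4 + F\right)$)
$E{\left(T,p \right)} = - 3 T$ ($E{\left(T,p \right)} = T \left(-6 - -3\right) = T \left(-6 + 3\right) = T \left(-3\right) = - 3 T$)
$- 2 E{\left(S{\left(2 \right)},\left(-5 + 4\right)^{2} \right)} = - 2 \left(- 3 \cdot 2 \left(4 + 2\right)\right) = - 2 \left(- 3 \cdot 2 \cdot 6\right) = - 2 \left(\left(-3\right) 12\right) = \left(-2\right) \left(-36\right) = 72$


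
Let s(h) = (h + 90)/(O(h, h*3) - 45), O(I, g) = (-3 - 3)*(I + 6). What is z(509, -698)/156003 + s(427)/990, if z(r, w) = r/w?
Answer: -436575854/2158473888315 ≈ -0.00020226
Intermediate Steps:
O(I, g) = -36 - 6*I (O(I, g) = -6*(6 + I) = -36 - 6*I)
s(h) = (90 + h)/(-81 - 6*h) (s(h) = (h + 90)/((-36 - 6*h) - 45) = (90 + h)/(-81 - 6*h))
z(509, -698)/156003 + s(427)/990 = (509/(-698))/156003 + ((-90 - 1*427)/(3*(27 + 2*427)))/990 = (509*(-1/698))*(1/156003) + ((-90 - 427)/(3*(27 + 854)))*(1/990) = -509/698*1/156003 + ((1/3)*(-517)/881)*(1/990) = -509/108890094 + ((1/3)*(1/881)*(-517))*(1/990) = -509/108890094 - 517/2643*1/990 = -509/108890094 - 47/237870 = -436575854/2158473888315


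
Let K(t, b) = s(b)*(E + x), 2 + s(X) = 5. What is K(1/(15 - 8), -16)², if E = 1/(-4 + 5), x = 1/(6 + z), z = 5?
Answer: 1296/121 ≈ 10.711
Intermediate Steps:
s(X) = 3 (s(X) = -2 + 5 = 3)
x = 1/11 (x = 1/(6 + 5) = 1/11 ≈ 0.090909)
E = 1 (E = 1/1 = 1)
K(t, b) = 36/11 (K(t, b) = 3*(1 + 1/11) = 3*(12/11) = 36/11)
K(1/(15 - 8), -16)² = (36/11)² = 1296/121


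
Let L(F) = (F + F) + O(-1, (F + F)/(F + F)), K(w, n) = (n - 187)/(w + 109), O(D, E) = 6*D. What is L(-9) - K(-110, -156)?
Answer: -367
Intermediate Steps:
K(w, n) = (-187 + n)/(109 + w)
L(F) = -6 + 2*F (L(F) = (F + F) + 6*(-1) = 2*F - 6 = -6 + 2*F)
L(-9) - K(-110, -156) = (-6 + 2*(-9)) - (-187 - 156)/(109 - 110) = (-6 - 18) - (-343)/(-1) = -24 - (-1)*(-343) = -24 - 1*343 = -24 - 343 = -367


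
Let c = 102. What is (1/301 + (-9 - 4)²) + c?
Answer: 81572/301 ≈ 271.00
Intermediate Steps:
(1/301 + (-9 - 4)²) + c = (1/301 + (-9 - 4)²) + 102 = (1/301 + (-13)²) + 102 = (1/301 + 169) + 102 = 50870/301 + 102 = 81572/301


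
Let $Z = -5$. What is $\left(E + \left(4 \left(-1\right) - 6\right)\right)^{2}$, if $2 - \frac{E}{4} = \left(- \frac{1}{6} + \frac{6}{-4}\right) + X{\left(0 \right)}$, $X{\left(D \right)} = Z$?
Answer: $\frac{5476}{9} \approx 608.44$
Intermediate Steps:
$X{\left(D \right)} = -5$
$E = \frac{104}{3}$ ($E = 8 - 4 \left(\left(- \frac{1}{6} + \frac{6}{-4}\right) - 5\right) = 8 - 4 \left(\left(\left(-1\right) \frac{1}{6} + 6 \left(- \frac{1}{4}\right)\right) - 5\right) = 8 - 4 \left(\left(- \frac{1}{6} - \frac{3}{2}\right) - 5\right) = 8 - 4 \left(- \frac{5}{3} - 5\right) = 8 - - \frac{80}{3} = 8 + \frac{80}{3} = \frac{104}{3} \approx 34.667$)
$\left(E + \left(4 \left(-1\right) - 6\right)\right)^{2} = \left(\frac{104}{3} + \left(4 \left(-1\right) - 6\right)\right)^{2} = \left(\frac{104}{3} - 10\right)^{2} = \left(\frac{74}{3}\right)^{2} = \frac{5476}{9}$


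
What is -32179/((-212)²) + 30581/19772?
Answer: 184547319/222158192 ≈ 0.83070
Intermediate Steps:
-32179/((-212)²) + 30581/19772 = -32179/44944 + 30581*(1/19772) = -32179*1/44944 + 30581/19772 = -32179/44944 + 30581/19772 = 184547319/222158192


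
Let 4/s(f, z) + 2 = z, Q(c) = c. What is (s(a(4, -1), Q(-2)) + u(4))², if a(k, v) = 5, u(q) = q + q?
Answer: 49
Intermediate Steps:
u(q) = 2*q
s(f, z) = 4/(-2 + z)
(s(a(4, -1), Q(-2)) + u(4))² = (4/(-2 - 2) + 2*4)² = (4/(-4) + 8)² = (4*(-¼) + 8)² = (-1 + 8)² = 7² = 49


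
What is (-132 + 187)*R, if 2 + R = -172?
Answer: -9570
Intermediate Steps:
R = -174 (R = -2 - 172 = -174)
(-132 + 187)*R = (-132 + 187)*(-174) = 55*(-174) = -9570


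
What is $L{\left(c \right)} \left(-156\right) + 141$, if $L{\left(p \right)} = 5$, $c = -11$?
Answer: $-639$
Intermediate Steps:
$L{\left(c \right)} \left(-156\right) + 141 = 5 \left(-156\right) + 141 = -780 + 141 = -639$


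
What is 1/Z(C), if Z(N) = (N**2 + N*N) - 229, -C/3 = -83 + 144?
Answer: 1/66749 ≈ 1.4982e-5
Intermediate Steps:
C = -183 (C = -3*(-83 + 144) = -3*61 = -183)
Z(N) = -229 + 2*N**2 (Z(N) = (N**2 + N**2) - 229 = 2*N**2 - 229 = -229 + 2*N**2)
1/Z(C) = 1/(-229 + 2*(-183)**2) = 1/(-229 + 2*33489) = 1/(-229 + 66978) = 1/66749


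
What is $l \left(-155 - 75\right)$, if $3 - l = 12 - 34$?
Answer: $-5750$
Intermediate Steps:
$l = 25$ ($l = 3 - \left(12 - 34\right) = 3 - -22 = 3 + 22 = 25$)
$l \left(-155 - 75\right) = 25 \left(-155 - 75\right) = 25 \left(-230\right) = -5750$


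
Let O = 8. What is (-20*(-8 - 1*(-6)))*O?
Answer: 320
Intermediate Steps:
(-20*(-8 - 1*(-6)))*O = -20*(-8 - 1*(-6))*8 = -20*(-8 + 6)*8 = -20*(-2)*8 = 40*8 = 320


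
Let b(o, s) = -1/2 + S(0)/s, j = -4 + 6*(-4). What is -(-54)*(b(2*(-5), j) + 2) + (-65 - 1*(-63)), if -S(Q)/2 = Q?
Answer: 79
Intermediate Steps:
S(Q) = -2*Q
j = -28 (j = -4 - 24 = -28)
b(o, s) = -1/2 (b(o, s) = -1/2 + (-2*0)/s = -1*1/2 + 0/s = -1/2 + 0 = -1/2)
-(-54)*(b(2*(-5), j) + 2) + (-65 - 1*(-63)) = -(-54)*(-1/2 + 2) + (-65 - 1*(-63)) = -(-54)*3/2 + (-65 + 63) = -9*(-9) - 2 = 81 - 2 = 79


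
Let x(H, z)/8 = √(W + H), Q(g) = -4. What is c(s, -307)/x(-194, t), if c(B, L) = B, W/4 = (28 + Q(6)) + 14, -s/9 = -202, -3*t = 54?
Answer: -303*I*√42/56 ≈ -35.065*I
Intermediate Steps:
t = -18 (t = -⅓*54 = -18)
s = 1818 (s = -9*(-202) = 1818)
W = 152 (W = 4*((28 - 4) + 14) = 4*(24 + 14) = 4*38 = 152)
x(H, z) = 8*√(152 + H)
c(s, -307)/x(-194, t) = 1818/((8*√(152 - 194))) = 1818/((8*√(-42))) = 1818/((8*(I*√42))) = 1818/((8*I*√42)) = 1818*(-I*√42/336) = -303*I*√42/56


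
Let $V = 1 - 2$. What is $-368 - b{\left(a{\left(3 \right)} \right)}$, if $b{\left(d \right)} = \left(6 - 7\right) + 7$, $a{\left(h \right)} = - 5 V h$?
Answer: $-374$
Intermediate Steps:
$V = -1$ ($V = 1 - 2 = -1$)
$a{\left(h \right)} = 5 h$ ($a{\left(h \right)} = \left(-5\right) \left(-1\right) h = 5 h$)
$b{\left(d \right)} = 6$ ($b{\left(d \right)} = -1 + 7 = 6$)
$-368 - b{\left(a{\left(3 \right)} \right)} = -368 - 6 = -374$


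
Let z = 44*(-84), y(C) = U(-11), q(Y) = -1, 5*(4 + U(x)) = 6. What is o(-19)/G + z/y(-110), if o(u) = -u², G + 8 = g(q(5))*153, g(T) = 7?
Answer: 1402799/1063 ≈ 1319.7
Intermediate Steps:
U(x) = -14/5 (U(x) = -4 + (⅕)*6 = -4 + 6/5 = -14/5)
y(C) = -14/5
G = 1063 (G = -8 + 7*153 = -8 + 1071 = 1063)
z = -3696
o(-19)/G + z/y(-110) = -1*(-19)²/1063 - 3696/(-14/5) = -1*361*(1/1063) - 3696*(-5/14) = -361*1/1063 + 1320 = -361/1063 + 1320 = 1402799/1063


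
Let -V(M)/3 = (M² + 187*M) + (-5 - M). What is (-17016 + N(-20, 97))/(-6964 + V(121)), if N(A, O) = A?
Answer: 8518/59195 ≈ 0.14390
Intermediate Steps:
V(M) = 15 - 558*M - 3*M² (V(M) = -3*((M² + 187*M) + (-5 - M)) = -3*(-5 + M² + 186*M) = 15 - 558*M - 3*M²)
(-17016 + N(-20, 97))/(-6964 + V(121)) = (-17016 - 20)/(-6964 + (15 - 558*121 - 3*121²)) = -17036/(-6964 + (15 - 67518 - 3*14641)) = -17036/(-6964 + (15 - 67518 - 43923)) = -17036/(-6964 - 111426) = -17036/(-118390) = -17036*(-1/118390) = 8518/59195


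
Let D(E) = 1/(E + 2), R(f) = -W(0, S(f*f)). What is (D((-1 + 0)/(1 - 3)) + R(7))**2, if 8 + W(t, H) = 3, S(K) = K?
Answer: 729/25 ≈ 29.160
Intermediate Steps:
W(t, H) = -5 (W(t, H) = -8 + 3 = -5)
R(f) = 5 (R(f) = -1*(-5) = 5)
D(E) = 1/(2 + E)
(D((-1 + 0)/(1 - 3)) + R(7))**2 = (1/(2 + (-1 + 0)/(1 - 3)) + 5)**2 = (1/(2 - 1/(-2)) + 5)**2 = (1/(2 - 1*(-1/2)) + 5)**2 = (1/(2 + 1/2) + 5)**2 = (1/(5/2) + 5)**2 = (2/5 + 5)**2 = (27/5)**2 = 729/25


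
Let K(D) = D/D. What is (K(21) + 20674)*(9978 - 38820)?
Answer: -596308350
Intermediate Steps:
K(D) = 1
(K(21) + 20674)*(9978 - 38820) = (1 + 20674)*(9978 - 38820) = 20675*(-28842) = -596308350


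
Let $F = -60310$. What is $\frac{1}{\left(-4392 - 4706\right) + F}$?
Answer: $- \frac{1}{69408} \approx -1.4408 \cdot 10^{-5}$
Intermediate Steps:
$\frac{1}{\left(-4392 - 4706\right) + F} = \frac{1}{\left(-4392 - 4706\right) - 60310} = \frac{1}{-9098 - 60310} = \frac{1}{-69408} = - \frac{1}{69408}$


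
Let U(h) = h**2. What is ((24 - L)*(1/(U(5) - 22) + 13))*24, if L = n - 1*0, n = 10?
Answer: 4480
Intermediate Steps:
L = 10 (L = 10 - 1*0 = 10 + 0 = 10)
((24 - L)*(1/(U(5) - 22) + 13))*24 = ((24 - 1*10)*(1/(5**2 - 22) + 13))*24 = ((24 - 10)*(1/(25 - 22) + 13))*24 = (14*(1/3 + 13))*24 = (14*(40/3))*24 = (560/3)*24 = 4480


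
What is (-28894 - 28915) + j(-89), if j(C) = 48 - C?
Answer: -57672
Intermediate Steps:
(-28894 - 28915) + j(-89) = (-28894 - 28915) + (48 - 1*(-89)) = -57809 + (48 + 89) = -57809 + 137 = -57672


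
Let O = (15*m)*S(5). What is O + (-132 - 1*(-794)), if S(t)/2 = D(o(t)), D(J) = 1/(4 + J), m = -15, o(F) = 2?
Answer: 587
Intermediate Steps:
S(t) = ⅓ (S(t) = 2/(4 + 2) = 2/6 = 2*(⅙) = ⅓)
O = -75 (O = (15*(-15))*(⅓) = -225*⅓ = -75)
O + (-132 - 1*(-794)) = -75 + (-132 - 1*(-794)) = -75 + (-132 + 794) = -75 + 662 = 587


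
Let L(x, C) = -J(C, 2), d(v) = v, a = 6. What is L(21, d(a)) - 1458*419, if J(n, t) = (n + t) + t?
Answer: -610912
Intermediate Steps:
J(n, t) = n + 2*t
L(x, C) = -4 - C (L(x, C) = -(C + 2*2) = -(C + 4) = -(4 + C) = -4 - C)
L(21, d(a)) - 1458*419 = (-4 - 1*6) - 1458*419 = (-4 - 6) - 610902 = -10 - 610902 = -610912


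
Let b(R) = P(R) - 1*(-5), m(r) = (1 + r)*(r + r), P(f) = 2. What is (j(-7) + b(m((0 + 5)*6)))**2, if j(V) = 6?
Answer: 169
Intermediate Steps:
m(r) = 2*r*(1 + r) (m(r) = (1 + r)*(2*r) = 2*r*(1 + r))
b(R) = 7 (b(R) = 2 - 1*(-5) = 2 + 5 = 7)
(j(-7) + b(m((0 + 5)*6)))**2 = (6 + 7)**2 = 13**2 = 169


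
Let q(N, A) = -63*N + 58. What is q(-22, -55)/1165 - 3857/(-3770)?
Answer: 68533/30290 ≈ 2.2626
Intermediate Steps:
q(N, A) = 58 - 63*N
q(-22, -55)/1165 - 3857/(-3770) = (58 - 63*(-22))/1165 - 3857/(-3770) = (58 + 1386)*(1/1165) - 3857*(-1/3770) = 1444*(1/1165) + 133/130 = 1444/1165 + 133/130 = 68533/30290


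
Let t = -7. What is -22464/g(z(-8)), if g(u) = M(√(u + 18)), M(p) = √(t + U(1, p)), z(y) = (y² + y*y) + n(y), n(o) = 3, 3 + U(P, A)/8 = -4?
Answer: 7488*I*√7/7 ≈ 2830.2*I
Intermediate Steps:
U(P, A) = -56 (U(P, A) = -24 + 8*(-4) = -24 - 32 = -56)
z(y) = 3 + 2*y² (z(y) = (y² + y*y) + 3 = (y² + y²) + 3 = 2*y² + 3 = 3 + 2*y²)
M(p) = 3*I*√7 (M(p) = √(-7 - 56) = √(-63) = 3*I*√7)
g(u) = 3*I*√7
-22464/g(z(-8)) = -22464*(-I*√7/21) = -(-7488)*I*√7/7 = 7488*I*√7/7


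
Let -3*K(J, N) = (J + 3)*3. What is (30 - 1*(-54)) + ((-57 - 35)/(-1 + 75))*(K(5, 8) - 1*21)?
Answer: 4442/37 ≈ 120.05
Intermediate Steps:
K(J, N) = -3 - J (K(J, N) = -(J + 3)*3/3 = -(3 + J)*3/3 = -(9 + 3*J)/3 = -3 - J)
(30 - 1*(-54)) + ((-57 - 35)/(-1 + 75))*(K(5, 8) - 1*21) = (30 - 1*(-54)) + ((-57 - 35)/(-1 + 75))*((-3 - 1*5) - 1*21) = (30 + 54) + (-92/74)*((-3 - 5) - 21) = 84 + (-92*1/74)*(-8 - 21) = 84 - 46/37*(-29) = 84 + 1334/37 = 4442/37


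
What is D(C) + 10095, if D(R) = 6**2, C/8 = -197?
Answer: 10131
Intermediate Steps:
C = -1576 (C = 8*(-197) = -1576)
D(R) = 36
D(C) + 10095 = 36 + 10095 = 10131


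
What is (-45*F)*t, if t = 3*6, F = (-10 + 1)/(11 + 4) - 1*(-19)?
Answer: -14904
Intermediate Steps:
F = 92/5 (F = -9/15 + 19 = -9*1/15 + 19 = -⅗ + 19 = 92/5 ≈ 18.400)
t = 18
(-45*F)*t = -45*92/5*18 = -828*18 = -14904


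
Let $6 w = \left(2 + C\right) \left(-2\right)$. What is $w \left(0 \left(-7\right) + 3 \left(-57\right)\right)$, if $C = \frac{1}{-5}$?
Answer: $\frac{513}{5} \approx 102.6$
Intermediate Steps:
$C = - \frac{1}{5} \approx -0.2$
$w = - \frac{3}{5}$ ($w = \frac{\left(2 - \frac{1}{5}\right) \left(-2\right)}{6} = \frac{\frac{9}{5} \left(-2\right)}{6} = \frac{1}{6} \left(- \frac{18}{5}\right) = - \frac{3}{5} \approx -0.6$)
$w \left(0 \left(-7\right) + 3 \left(-57\right)\right) = - \frac{3 \left(0 \left(-7\right) + 3 \left(-57\right)\right)}{5} = - \frac{3 \left(0 - 171\right)}{5} = \left(- \frac{3}{5}\right) \left(-171\right) = \frac{513}{5}$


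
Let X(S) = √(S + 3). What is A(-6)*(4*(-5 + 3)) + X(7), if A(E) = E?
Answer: 48 + √10 ≈ 51.162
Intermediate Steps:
X(S) = √(3 + S)
A(-6)*(4*(-5 + 3)) + X(7) = -24*(-5 + 3) + √(3 + 7) = -24*(-2) + √10 = -6*(-8) + √10 = 48 + √10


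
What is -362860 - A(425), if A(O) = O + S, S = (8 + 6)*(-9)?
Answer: -363159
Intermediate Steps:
S = -126 (S = 14*(-9) = -126)
A(O) = -126 + O (A(O) = O - 126 = -126 + O)
-362860 - A(425) = -362860 - (-126 + 425) = -362860 - 1*299 = -362860 - 299 = -363159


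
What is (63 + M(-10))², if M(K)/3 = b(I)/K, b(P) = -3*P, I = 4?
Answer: 110889/25 ≈ 4435.6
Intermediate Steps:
M(K) = -36/K (M(K) = 3*((-3*4)/K) = 3*(-12/K) = -36/K)
(63 + M(-10))² = (63 - 36/(-10))² = (63 - 36*(-⅒))² = (63 + 18/5)² = (333/5)² = 110889/25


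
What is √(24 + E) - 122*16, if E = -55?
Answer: -1952 + I*√31 ≈ -1952.0 + 5.5678*I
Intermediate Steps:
√(24 + E) - 122*16 = √(24 - 55) - 122*16 = √(-31) - 1952 = I*√31 - 1952 = -1952 + I*√31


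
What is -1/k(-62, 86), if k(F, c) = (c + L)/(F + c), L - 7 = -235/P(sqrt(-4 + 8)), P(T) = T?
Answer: 48/49 ≈ 0.97959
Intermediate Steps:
L = -221/2 (L = 7 - 235/sqrt(-4 + 8) = 7 - 235/(sqrt(4)) = 7 - 235/2 = -221/2 ≈ -110.50)
k(F, c) = (-221/2 + c)/(F + c) (k(F, c) = (c - 221/2)/(F + c) = (-221/2 + c)/(F + c))
-1/k(-62, 86) = -1/((-221/2 + 86)/(-62 + 86)) = -1/(-49/2/24) = -1/((1/24)*(-49/2)) = -1/(-49/48) = -1*(-48/49) = 48/49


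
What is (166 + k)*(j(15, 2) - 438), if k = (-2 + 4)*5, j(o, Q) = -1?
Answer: -77264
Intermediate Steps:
k = 10 (k = 2*5 = 10)
(166 + k)*(j(15, 2) - 438) = (166 + 10)*(-1 - 438) = 176*(-439) = -77264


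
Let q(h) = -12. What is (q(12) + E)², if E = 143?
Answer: 17161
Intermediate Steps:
(q(12) + E)² = (-12 + 143)² = 131² = 17161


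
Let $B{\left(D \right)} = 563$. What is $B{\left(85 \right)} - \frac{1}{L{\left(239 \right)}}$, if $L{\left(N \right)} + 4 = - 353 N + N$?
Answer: $\frac{47366317}{84132} \approx 563.0$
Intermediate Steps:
$L{\left(N \right)} = -4 - 352 N$ ($L{\left(N \right)} = -4 + \left(- 353 N + N\right) = -4 - 352 N$)
$B{\left(85 \right)} - \frac{1}{L{\left(239 \right)}} = 563 - \frac{1}{-4 - 84128} = 563 - \frac{1}{-84132} = 563 - - \frac{1}{84132} = 563 + \frac{1}{84132} = \frac{47366317}{84132}$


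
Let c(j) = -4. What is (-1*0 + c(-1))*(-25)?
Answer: 100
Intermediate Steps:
(-1*0 + c(-1))*(-25) = (-1*0 - 4)*(-25) = (0 - 4)*(-25) = -4*(-25) = 100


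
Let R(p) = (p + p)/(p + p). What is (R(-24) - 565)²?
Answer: 318096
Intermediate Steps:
R(p) = 1 (R(p) = (2*p)/((2*p)) = (2*p)*(1/(2*p)) = 1)
(R(-24) - 565)² = (1 - 565)² = (-564)² = 318096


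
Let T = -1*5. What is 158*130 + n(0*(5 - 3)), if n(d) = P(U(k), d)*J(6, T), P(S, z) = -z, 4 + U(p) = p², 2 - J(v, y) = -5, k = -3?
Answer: 20540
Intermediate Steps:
T = -5
J(v, y) = 7 (J(v, y) = 2 - 1*(-5) = 2 + 5 = 7)
U(p) = -4 + p²
n(d) = -7*d (n(d) = -d*7 = -7*d)
158*130 + n(0*(5 - 3)) = 158*130 - 0*(5 - 3) = 20540 - 0*2 = 20540 - 7*0 = 20540 + 0 = 20540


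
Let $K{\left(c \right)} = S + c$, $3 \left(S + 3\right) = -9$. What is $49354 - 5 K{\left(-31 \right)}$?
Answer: $49539$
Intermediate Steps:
$S = -6$ ($S = -3 + \frac{1}{3} \left(-9\right) = -3 - 3 = -6$)
$K{\left(c \right)} = -6 + c$
$49354 - 5 K{\left(-31 \right)} = 49354 - 5 \left(-6 - 31\right) = 49354 - 5 \left(-37\right) = 49354 - -185 = 49354 + 185 = 49539$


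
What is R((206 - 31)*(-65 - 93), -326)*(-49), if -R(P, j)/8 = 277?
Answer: 108584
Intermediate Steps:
R(P, j) = -2216 (R(P, j) = -8*277 = -2216)
R((206 - 31)*(-65 - 93), -326)*(-49) = -2216*(-49) = 108584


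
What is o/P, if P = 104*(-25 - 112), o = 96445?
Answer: -96445/14248 ≈ -6.7690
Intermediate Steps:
P = -14248 (P = 104*(-137) = -14248)
o/P = 96445/(-14248) = 96445*(-1/14248) = -96445/14248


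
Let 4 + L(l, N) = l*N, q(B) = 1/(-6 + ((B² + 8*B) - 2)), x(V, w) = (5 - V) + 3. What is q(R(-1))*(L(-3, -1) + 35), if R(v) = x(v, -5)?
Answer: 34/145 ≈ 0.23448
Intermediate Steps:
x(V, w) = 8 - V
R(v) = 8 - v
q(B) = 1/(-8 + B² + 8*B) (q(B) = 1/(-6 + (-2 + B² + 8*B)) = 1/(-8 + B² + 8*B))
L(l, N) = -4 + N*l (L(l, N) = -4 + l*N = -4 + N*l)
q(R(-1))*(L(-3, -1) + 35) = ((-4 - 1*(-3)) + 35)/(-8 + (8 - 1*(-1))² + 8*(8 - 1*(-1))) = ((-4 + 3) + 35)/(-8 + (8 + 1)² + 8*(8 + 1)) = (-1 + 35)/(-8 + 9² + 8*9) = 34/(-8 + 81 + 72) = 34/145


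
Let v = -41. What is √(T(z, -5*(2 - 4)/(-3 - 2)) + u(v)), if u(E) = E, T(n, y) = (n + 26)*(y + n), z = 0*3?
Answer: I*√93 ≈ 9.6436*I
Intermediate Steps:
z = 0
T(n, y) = (26 + n)*(n + y)
√(T(z, -5*(2 - 4)/(-3 - 2)) + u(v)) = √((0² + 26*0 + 26*(-5*(2 - 4)/(-3 - 2)) + 0*(-5*(2 - 4)/(-3 - 2))) - 41) = √((0 + 0 + 26*(-(-10)/(-5)) + 0*(-(-10)/(-5))) - 41) = √((0 + 0 + 26*(-(-10)*(-1)/5) + 0*(-(-10)*(-1)/5)) - 41) = √((0 + 0 + 26*(-5*⅖) + 0*(-5*⅖)) - 41) = √((0 + 0 + 26*(-2) + 0*(-2)) - 41) = √((0 + 0 - 52 + 0) - 41) = √(-52 - 41) = √(-93) = I*√93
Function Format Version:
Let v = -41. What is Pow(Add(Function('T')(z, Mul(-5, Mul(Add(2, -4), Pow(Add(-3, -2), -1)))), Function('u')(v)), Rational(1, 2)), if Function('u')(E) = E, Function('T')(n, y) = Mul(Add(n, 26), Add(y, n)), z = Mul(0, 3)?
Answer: Mul(I, Pow(93, Rational(1, 2))) ≈ Mul(9.6436, I)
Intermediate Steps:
z = 0
Function('T')(n, y) = Mul(Add(26, n), Add(n, y))
Pow(Add(Function('T')(z, Mul(-5, Mul(Add(2, -4), Pow(Add(-3, -2), -1)))), Function('u')(v)), Rational(1, 2)) = Pow(Add(Add(Pow(0, 2), Mul(26, 0), Mul(26, Mul(-5, Mul(Add(2, -4), Pow(Add(-3, -2), -1)))), Mul(0, Mul(-5, Mul(Add(2, -4), Pow(Add(-3, -2), -1))))), -41), Rational(1, 2)) = Pow(Add(Add(0, 0, Mul(26, Mul(-5, Mul(-2, Pow(-5, -1)))), Mul(0, Mul(-5, Mul(-2, Pow(-5, -1))))), -41), Rational(1, 2)) = Pow(Add(Add(0, 0, Mul(26, Mul(-5, Mul(-2, Rational(-1, 5)))), Mul(0, Mul(-5, Mul(-2, Rational(-1, 5))))), -41), Rational(1, 2)) = Pow(Add(Add(0, 0, Mul(26, Mul(-5, Rational(2, 5))), Mul(0, Mul(-5, Rational(2, 5)))), -41), Rational(1, 2)) = Pow(Add(Add(0, 0, Mul(26, -2), Mul(0, -2)), -41), Rational(1, 2)) = Pow(Add(Add(0, 0, -52, 0), -41), Rational(1, 2)) = Pow(Add(-52, -41), Rational(1, 2)) = Pow(-93, Rational(1, 2)) = Mul(I, Pow(93, Rational(1, 2)))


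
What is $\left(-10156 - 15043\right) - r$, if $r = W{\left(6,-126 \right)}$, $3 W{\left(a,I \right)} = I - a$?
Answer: $-25155$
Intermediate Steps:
$W{\left(a,I \right)} = - \frac{a}{3} + \frac{I}{3}$ ($W{\left(a,I \right)} = \frac{I - a}{3} = - \frac{a}{3} + \frac{I}{3}$)
$r = -44$ ($r = \left(- \frac{1}{3}\right) 6 + \frac{1}{3} \left(-126\right) = -2 - 42 = -44$)
$\left(-10156 - 15043\right) - r = \left(-10156 - 15043\right) - -44 = -25199 + 44 = -25155$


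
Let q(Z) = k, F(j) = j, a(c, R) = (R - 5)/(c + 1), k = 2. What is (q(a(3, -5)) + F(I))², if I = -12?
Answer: 100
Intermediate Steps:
a(c, R) = (-5 + R)/(1 + c)
q(Z) = 2
(q(a(3, -5)) + F(I))² = (2 - 12)² = (-10)² = 100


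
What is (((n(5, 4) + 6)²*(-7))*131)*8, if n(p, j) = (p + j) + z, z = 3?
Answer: -2376864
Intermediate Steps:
n(p, j) = 3 + j + p (n(p, j) = (p + j) + 3 = (j + p) + 3 = 3 + j + p)
(((n(5, 4) + 6)²*(-7))*131)*8 = ((((3 + 4 + 5) + 6)²*(-7))*131)*8 = (((12 + 6)²*(-7))*131)*8 = ((18²*(-7))*131)*8 = ((324*(-7))*131)*8 = -2268*131*8 = -297108*8 = -2376864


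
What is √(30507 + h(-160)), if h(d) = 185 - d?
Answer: 6*√857 ≈ 175.65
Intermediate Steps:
√(30507 + h(-160)) = √(30507 + (185 - 1*(-160))) = √(30507 + (185 + 160)) = √(30507 + 345) = √30852 = 6*√857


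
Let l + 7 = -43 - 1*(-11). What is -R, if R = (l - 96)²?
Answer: -18225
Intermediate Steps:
l = -39 (l = -7 + (-43 - 1*(-11)) = -7 + (-43 + 11) = -7 - 32 = -39)
R = 18225 (R = (-39 - 96)² = (-135)² = 18225)
-R = -1*18225 = -18225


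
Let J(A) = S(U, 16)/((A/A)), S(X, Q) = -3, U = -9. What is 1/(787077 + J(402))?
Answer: 1/787074 ≈ 1.2705e-6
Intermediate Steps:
J(A) = -3 (J(A) = -3/(A/A) = -3/1 = -3*1 = -3)
1/(787077 + J(402)) = 1/(787077 - 3) = 1/787074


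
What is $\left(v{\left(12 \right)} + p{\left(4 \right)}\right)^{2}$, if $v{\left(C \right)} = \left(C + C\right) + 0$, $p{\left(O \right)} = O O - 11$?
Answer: $841$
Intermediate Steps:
$p{\left(O \right)} = -11 + O^{2}$ ($p{\left(O \right)} = O^{2} - 11 = -11 + O^{2}$)
$v{\left(C \right)} = 2 C$ ($v{\left(C \right)} = 2 C + 0 = 2 C$)
$\left(v{\left(12 \right)} + p{\left(4 \right)}\right)^{2} = \left(2 \cdot 12 - \left(11 - 4^{2}\right)\right)^{2} = \left(24 + \left(-11 + 16\right)\right)^{2} = \left(24 + 5\right)^{2} = 29^{2} = 841$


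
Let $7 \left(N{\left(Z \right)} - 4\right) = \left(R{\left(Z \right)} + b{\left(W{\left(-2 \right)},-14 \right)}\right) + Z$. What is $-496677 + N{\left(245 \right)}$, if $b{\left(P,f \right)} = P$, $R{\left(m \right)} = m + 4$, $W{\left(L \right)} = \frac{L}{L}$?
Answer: $- \frac{3476216}{7} \approx -4.966 \cdot 10^{5}$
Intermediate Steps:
$W{\left(L \right)} = 1$
$R{\left(m \right)} = 4 + m$
$N{\left(Z \right)} = \frac{33}{7} + \frac{2 Z}{7}$ ($N{\left(Z \right)} = 4 + \frac{\left(\left(4 + Z\right) + 1\right) + Z}{7} = 4 + \frac{\left(5 + Z\right) + Z}{7} = 4 + \frac{5 + 2 Z}{7} = 4 + \left(\frac{5}{7} + \frac{2 Z}{7}\right) = \frac{33}{7} + \frac{2 Z}{7}$)
$-496677 + N{\left(245 \right)} = -496677 + \left(\frac{33}{7} + \frac{2}{7} \cdot 245\right) = -496677 + \left(\frac{33}{7} + 70\right) = -496677 + \frac{523}{7} = - \frac{3476216}{7}$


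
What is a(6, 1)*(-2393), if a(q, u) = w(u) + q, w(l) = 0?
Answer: -14358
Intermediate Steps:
a(q, u) = q (a(q, u) = 0 + q = q)
a(6, 1)*(-2393) = 6*(-2393) = -14358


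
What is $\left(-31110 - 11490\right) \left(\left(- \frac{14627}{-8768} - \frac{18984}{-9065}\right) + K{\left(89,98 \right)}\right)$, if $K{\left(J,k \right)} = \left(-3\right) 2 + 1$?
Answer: $\frac{14965400235}{283864} \approx 52720.0$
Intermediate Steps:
$K{\left(J,k \right)} = -5$ ($K{\left(J,k \right)} = -6 + 1 = -5$)
$\left(-31110 - 11490\right) \left(\left(- \frac{14627}{-8768} - \frac{18984}{-9065}\right) + K{\left(89,98 \right)}\right) = \left(-31110 - 11490\right) \left(\left(- \frac{14627}{-8768} - \frac{18984}{-9065}\right) - 5\right) = - 42600 \left(\left(\left(-14627\right) \left(- \frac{1}{8768}\right) - - \frac{2712}{1295}\right) - 5\right) = - 42600 \left(\left(\frac{14627}{8768} + \frac{2712}{1295}\right) - 5\right) = - 42600 \left(\frac{42720781}{11354560} - 5\right) = \left(-42600\right) \left(- \frac{14052019}{11354560}\right) = \frac{14965400235}{283864}$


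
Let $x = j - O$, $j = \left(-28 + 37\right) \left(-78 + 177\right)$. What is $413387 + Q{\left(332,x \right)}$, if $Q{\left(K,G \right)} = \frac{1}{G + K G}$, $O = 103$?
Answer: $\frac{108474402349}{262404} \approx 4.1339 \cdot 10^{5}$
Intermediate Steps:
$j = 891$ ($j = 9 \cdot 99 = 891$)
$x = 788$ ($x = 891 - 103 = 788$)
$Q{\left(K,G \right)} = \frac{1}{G + G K}$
$413387 + Q{\left(332,x \right)} = 413387 + \frac{1}{788 \left(1 + 332\right)} = 413387 + \frac{1}{788 \cdot 333} = 413387 + \frac{1}{788} \cdot \frac{1}{333} = 413387 + \frac{1}{262404} = \frac{108474402349}{262404}$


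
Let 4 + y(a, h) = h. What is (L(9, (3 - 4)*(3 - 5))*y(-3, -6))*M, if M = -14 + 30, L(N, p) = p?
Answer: -320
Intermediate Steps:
y(a, h) = -4 + h
M = 16
(L(9, (3 - 4)*(3 - 5))*y(-3, -6))*M = (((3 - 4)*(3 - 5))*(-4 - 6))*16 = (-1*(-2)*(-10))*16 = (2*(-10))*16 = -20*16 = -320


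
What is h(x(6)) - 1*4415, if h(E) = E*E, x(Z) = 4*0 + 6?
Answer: -4379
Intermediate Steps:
x(Z) = 6 (x(Z) = 0 + 6 = 6)
h(E) = E**2
h(x(6)) - 1*4415 = 6**2 - 1*4415 = 36 - 4415 = -4379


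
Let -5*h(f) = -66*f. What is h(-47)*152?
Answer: -471504/5 ≈ -94301.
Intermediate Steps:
h(f) = 66*f/5 (h(f) = -(-66)*f/5 = 66*f/5)
h(-47)*152 = ((66/5)*(-47))*152 = -3102/5*152 = -471504/5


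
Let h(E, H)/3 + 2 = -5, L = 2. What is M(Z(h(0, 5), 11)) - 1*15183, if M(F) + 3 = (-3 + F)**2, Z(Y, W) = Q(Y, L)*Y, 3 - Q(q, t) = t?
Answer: -14610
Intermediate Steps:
Q(q, t) = 3 - t
h(E, H) = -21 (h(E, H) = -6 + 3*(-5) = -6 - 15 = -21)
Z(Y, W) = Y (Z(Y, W) = (3 - 1*2)*Y = (3 - 2)*Y = 1*Y = Y)
M(F) = -3 + (-3 + F)**2
M(Z(h(0, 5), 11)) - 1*15183 = (-3 + (-3 - 21)**2) - 1*15183 = (-3 + (-24)**2) - 15183 = (-3 + 576) - 15183 = 573 - 15183 = -14610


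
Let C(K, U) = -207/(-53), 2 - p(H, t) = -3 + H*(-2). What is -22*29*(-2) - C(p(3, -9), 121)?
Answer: 67421/53 ≈ 1272.1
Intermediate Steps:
p(H, t) = 5 + 2*H (p(H, t) = 2 - (-3 + H*(-2)) = 2 - (-3 - 2*H) = 2 + (3 + 2*H) = 5 + 2*H)
C(K, U) = 207/53 (C(K, U) = -207*(-1/53) = 207/53)
-22*29*(-2) - C(p(3, -9), 121) = -22*29*(-2) - 1*207/53 = -638*(-2) - 207/53 = 1276 - 207/53 = 67421/53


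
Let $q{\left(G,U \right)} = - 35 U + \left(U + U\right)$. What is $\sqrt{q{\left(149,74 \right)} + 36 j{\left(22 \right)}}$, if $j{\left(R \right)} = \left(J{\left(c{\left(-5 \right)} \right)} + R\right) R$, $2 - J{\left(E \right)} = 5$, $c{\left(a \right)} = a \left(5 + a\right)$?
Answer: $\sqrt{12606} \approx 112.28$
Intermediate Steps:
$J{\left(E \right)} = -3$ ($J{\left(E \right)} = 2 - 5 = -3$)
$j{\left(R \right)} = R \left(-3 + R\right)$ ($j{\left(R \right)} = \left(-3 + R\right) R = R \left(-3 + R\right)$)
$q{\left(G,U \right)} = - 33 U$ ($q{\left(G,U \right)} = - 35 U + 2 U = - 33 U$)
$\sqrt{q{\left(149,74 \right)} + 36 j{\left(22 \right)}} = \sqrt{\left(-33\right) 74 + 36 \cdot 22 \left(-3 + 22\right)} = \sqrt{-2442 + 36 \cdot 22 \cdot 19} = \sqrt{-2442 + 36 \cdot 418} = \sqrt{-2442 + 15048} = \sqrt{12606}$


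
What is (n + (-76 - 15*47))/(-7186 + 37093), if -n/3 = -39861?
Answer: 118802/29907 ≈ 3.9724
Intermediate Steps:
n = 119583 (n = -3*(-39861) = 119583)
(n + (-76 - 15*47))/(-7186 + 37093) = (119583 + (-76 - 15*47))/(-7186 + 37093) = (119583 + (-76 - 705))/29907 = (119583 - 781)*(1/29907) = 118802*(1/29907) = 118802/29907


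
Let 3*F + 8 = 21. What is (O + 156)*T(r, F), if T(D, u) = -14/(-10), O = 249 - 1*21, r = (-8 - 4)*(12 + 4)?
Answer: 2688/5 ≈ 537.60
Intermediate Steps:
r = -192 (r = -12*16 = -192)
F = 13/3 (F = -8/3 + (⅓)*21 = -8/3 + 7 = 13/3 ≈ 4.3333)
O = 228 (O = 249 - 21 = 228)
T(D, u) = 7/5 (T(D, u) = -14*(-⅒) = 7/5)
(O + 156)*T(r, F) = (228 + 156)*(7/5) = 384*(7/5) = 2688/5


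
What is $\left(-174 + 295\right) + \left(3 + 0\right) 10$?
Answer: $151$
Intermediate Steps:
$\left(-174 + 295\right) + \left(3 + 0\right) 10 = 121 + 3 \cdot 10 = 121 + 30 = 151$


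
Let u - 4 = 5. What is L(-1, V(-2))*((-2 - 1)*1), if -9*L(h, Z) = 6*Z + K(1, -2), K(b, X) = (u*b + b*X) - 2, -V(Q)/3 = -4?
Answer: 77/3 ≈ 25.667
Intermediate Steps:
u = 9 (u = 4 + 5 = 9)
V(Q) = 12 (V(Q) = -3*(-4) = 12)
K(b, X) = -2 + 9*b + X*b (K(b, X) = (9*b + b*X) - 2 = (9*b + X*b) - 2 = -2 + 9*b + X*b)
L(h, Z) = -5/9 - 2*Z/3 (L(h, Z) = -(6*Z + (-2 + 9*1 - 2*1))/9 = -(6*Z + (-2 + 9 - 2))/9 = -(6*Z + 5)/9 = -(5 + 6*Z)/9 = -5/9 - 2*Z/3)
L(-1, V(-2))*((-2 - 1)*1) = (-5/9 - ⅔*12)*((-2 - 1)*1) = (-5/9 - 8)*(-3*1) = -77/9*(-3) = 77/3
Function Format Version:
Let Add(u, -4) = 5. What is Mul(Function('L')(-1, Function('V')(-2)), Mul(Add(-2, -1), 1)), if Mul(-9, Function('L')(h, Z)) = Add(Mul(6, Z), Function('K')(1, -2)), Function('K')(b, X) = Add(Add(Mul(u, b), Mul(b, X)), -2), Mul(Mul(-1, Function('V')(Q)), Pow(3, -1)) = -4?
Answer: Rational(77, 3) ≈ 25.667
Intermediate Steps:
u = 9 (u = Add(4, 5) = 9)
Function('V')(Q) = 12 (Function('V')(Q) = Mul(-3, -4) = 12)
Function('K')(b, X) = Add(-2, Mul(9, b), Mul(X, b)) (Function('K')(b, X) = Add(Add(Mul(9, b), Mul(b, X)), -2) = Add(Add(Mul(9, b), Mul(X, b)), -2) = Add(-2, Mul(9, b), Mul(X, b)))
Function('L')(h, Z) = Add(Rational(-5, 9), Mul(Rational(-2, 3), Z)) (Function('L')(h, Z) = Mul(Rational(-1, 9), Add(Mul(6, Z), Add(-2, Mul(9, 1), Mul(-2, 1)))) = Mul(Rational(-1, 9), Add(Mul(6, Z), Add(-2, 9, -2))) = Mul(Rational(-1, 9), Add(Mul(6, Z), 5)) = Mul(Rational(-1, 9), Add(5, Mul(6, Z))) = Add(Rational(-5, 9), Mul(Rational(-2, 3), Z)))
Mul(Function('L')(-1, Function('V')(-2)), Mul(Add(-2, -1), 1)) = Mul(Add(Rational(-5, 9), Mul(Rational(-2, 3), 12)), Mul(Add(-2, -1), 1)) = Mul(Add(Rational(-5, 9), -8), Mul(-3, 1)) = Mul(Rational(-77, 9), -3) = Rational(77, 3)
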